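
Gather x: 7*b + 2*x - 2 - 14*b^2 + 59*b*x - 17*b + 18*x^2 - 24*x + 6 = -14*b^2 - 10*b + 18*x^2 + x*(59*b - 22) + 4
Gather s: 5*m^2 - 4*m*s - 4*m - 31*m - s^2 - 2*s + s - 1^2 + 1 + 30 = 5*m^2 - 35*m - s^2 + s*(-4*m - 1) + 30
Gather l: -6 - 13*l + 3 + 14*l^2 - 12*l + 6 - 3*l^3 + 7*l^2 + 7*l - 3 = -3*l^3 + 21*l^2 - 18*l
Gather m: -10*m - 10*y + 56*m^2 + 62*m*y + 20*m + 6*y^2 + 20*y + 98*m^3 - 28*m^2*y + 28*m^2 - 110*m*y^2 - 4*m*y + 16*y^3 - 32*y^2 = 98*m^3 + m^2*(84 - 28*y) + m*(-110*y^2 + 58*y + 10) + 16*y^3 - 26*y^2 + 10*y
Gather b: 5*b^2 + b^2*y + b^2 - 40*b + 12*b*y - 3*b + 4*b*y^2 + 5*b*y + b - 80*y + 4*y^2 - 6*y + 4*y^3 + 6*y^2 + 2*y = b^2*(y + 6) + b*(4*y^2 + 17*y - 42) + 4*y^3 + 10*y^2 - 84*y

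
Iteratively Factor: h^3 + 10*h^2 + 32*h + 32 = (h + 4)*(h^2 + 6*h + 8) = (h + 4)^2*(h + 2)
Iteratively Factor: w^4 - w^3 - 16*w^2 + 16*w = (w + 4)*(w^3 - 5*w^2 + 4*w) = (w - 4)*(w + 4)*(w^2 - w) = w*(w - 4)*(w + 4)*(w - 1)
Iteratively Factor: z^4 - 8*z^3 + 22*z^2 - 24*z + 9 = (z - 1)*(z^3 - 7*z^2 + 15*z - 9) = (z - 1)^2*(z^2 - 6*z + 9) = (z - 3)*(z - 1)^2*(z - 3)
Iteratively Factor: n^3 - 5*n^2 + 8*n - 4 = (n - 2)*(n^2 - 3*n + 2) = (n - 2)*(n - 1)*(n - 2)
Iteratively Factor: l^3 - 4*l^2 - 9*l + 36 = (l - 3)*(l^2 - l - 12) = (l - 4)*(l - 3)*(l + 3)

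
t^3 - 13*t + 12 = (t - 3)*(t - 1)*(t + 4)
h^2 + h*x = h*(h + x)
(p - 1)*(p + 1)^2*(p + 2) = p^4 + 3*p^3 + p^2 - 3*p - 2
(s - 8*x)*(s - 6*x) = s^2 - 14*s*x + 48*x^2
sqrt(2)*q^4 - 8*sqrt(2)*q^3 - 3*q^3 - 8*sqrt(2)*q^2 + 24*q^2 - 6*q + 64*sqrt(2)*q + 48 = (q - 8)*(q - 3*sqrt(2))*(q + sqrt(2))*(sqrt(2)*q + 1)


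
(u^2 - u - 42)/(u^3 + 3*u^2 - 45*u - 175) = (u + 6)/(u^2 + 10*u + 25)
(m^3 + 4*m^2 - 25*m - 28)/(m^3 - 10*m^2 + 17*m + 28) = (m + 7)/(m - 7)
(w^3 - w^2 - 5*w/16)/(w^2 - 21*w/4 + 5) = w*(4*w + 1)/(4*(w - 4))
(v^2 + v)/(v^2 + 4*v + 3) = v/(v + 3)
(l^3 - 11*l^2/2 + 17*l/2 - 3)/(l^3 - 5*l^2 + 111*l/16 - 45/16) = 8*(2*l^2 - 5*l + 2)/(16*l^2 - 32*l + 15)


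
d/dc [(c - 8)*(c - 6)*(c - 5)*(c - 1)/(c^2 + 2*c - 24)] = 2*(c^5 - 7*c^4 - 88*c^3 + 1036*c^2 - 3528*c + 4056)/(c^4 + 4*c^3 - 44*c^2 - 96*c + 576)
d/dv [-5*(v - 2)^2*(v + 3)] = -15*v^2 + 10*v + 40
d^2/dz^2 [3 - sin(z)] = sin(z)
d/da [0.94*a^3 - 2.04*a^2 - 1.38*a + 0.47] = 2.82*a^2 - 4.08*a - 1.38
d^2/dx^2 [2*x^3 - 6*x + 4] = 12*x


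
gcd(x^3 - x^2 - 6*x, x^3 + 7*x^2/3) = x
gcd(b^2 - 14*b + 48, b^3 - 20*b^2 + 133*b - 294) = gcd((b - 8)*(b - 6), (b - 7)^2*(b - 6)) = b - 6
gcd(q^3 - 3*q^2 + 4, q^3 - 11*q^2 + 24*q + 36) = q + 1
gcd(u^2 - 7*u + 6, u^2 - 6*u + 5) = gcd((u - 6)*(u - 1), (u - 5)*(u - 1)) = u - 1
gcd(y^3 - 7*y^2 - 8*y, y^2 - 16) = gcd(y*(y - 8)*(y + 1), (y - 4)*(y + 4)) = 1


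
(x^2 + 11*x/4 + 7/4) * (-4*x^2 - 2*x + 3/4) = -4*x^4 - 13*x^3 - 47*x^2/4 - 23*x/16 + 21/16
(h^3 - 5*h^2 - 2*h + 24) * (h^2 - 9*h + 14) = h^5 - 14*h^4 + 57*h^3 - 28*h^2 - 244*h + 336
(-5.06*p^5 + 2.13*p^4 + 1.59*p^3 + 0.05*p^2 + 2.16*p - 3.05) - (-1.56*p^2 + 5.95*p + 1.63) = -5.06*p^5 + 2.13*p^4 + 1.59*p^3 + 1.61*p^2 - 3.79*p - 4.68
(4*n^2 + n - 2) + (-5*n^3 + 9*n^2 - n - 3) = -5*n^3 + 13*n^2 - 5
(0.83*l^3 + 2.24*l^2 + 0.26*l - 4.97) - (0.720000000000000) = 0.83*l^3 + 2.24*l^2 + 0.26*l - 5.69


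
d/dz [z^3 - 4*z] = 3*z^2 - 4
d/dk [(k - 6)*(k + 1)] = 2*k - 5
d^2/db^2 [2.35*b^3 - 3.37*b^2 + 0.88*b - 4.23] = 14.1*b - 6.74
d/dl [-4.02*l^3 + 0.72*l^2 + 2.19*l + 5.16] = -12.06*l^2 + 1.44*l + 2.19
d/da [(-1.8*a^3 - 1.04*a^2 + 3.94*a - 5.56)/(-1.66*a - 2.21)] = (5.976*a^3 + 13.6604*a^2 + 4.5968*a - 17.937)/(2.7556*a^2 + 7.3372*a + 4.8841)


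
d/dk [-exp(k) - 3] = -exp(k)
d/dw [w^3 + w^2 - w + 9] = 3*w^2 + 2*w - 1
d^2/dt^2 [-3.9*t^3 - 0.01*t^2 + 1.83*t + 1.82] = -23.4*t - 0.02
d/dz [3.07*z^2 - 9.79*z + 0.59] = 6.14*z - 9.79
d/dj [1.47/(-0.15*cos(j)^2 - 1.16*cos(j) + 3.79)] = -(0.441*cos(j) + 1.7052)*sin(j)/(0.15*cos(j)^2 + 1.16*cos(j) - 3.79)^2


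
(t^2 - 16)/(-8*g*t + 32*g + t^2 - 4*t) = (t + 4)/(-8*g + t)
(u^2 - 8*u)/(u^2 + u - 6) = u*(u - 8)/(u^2 + u - 6)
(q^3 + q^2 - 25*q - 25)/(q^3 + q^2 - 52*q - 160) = (q^2 - 4*q - 5)/(q^2 - 4*q - 32)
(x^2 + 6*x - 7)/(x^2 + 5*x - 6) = (x + 7)/(x + 6)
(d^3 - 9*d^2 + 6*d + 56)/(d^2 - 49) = (d^2 - 2*d - 8)/(d + 7)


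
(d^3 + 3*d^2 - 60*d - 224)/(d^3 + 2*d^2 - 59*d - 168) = (d + 4)/(d + 3)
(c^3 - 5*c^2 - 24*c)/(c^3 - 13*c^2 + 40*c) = (c + 3)/(c - 5)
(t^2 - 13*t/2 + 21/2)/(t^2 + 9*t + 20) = (2*t^2 - 13*t + 21)/(2*(t^2 + 9*t + 20))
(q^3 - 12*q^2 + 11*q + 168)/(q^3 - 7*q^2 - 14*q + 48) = (q - 7)/(q - 2)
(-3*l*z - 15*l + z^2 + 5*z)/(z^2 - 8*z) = (-3*l*z - 15*l + z^2 + 5*z)/(z*(z - 8))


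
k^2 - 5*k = k*(k - 5)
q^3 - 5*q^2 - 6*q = q*(q - 6)*(q + 1)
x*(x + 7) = x^2 + 7*x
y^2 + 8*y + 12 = (y + 2)*(y + 6)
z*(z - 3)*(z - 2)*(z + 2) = z^4 - 3*z^3 - 4*z^2 + 12*z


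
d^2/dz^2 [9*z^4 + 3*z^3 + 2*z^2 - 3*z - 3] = 108*z^2 + 18*z + 4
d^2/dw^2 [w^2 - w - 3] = 2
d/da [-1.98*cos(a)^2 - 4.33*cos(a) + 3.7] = (3.96*cos(a) + 4.33)*sin(a)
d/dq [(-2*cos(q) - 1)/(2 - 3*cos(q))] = 7*sin(q)/(3*cos(q) - 2)^2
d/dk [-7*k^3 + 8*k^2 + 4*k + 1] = -21*k^2 + 16*k + 4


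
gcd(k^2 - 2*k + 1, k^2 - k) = k - 1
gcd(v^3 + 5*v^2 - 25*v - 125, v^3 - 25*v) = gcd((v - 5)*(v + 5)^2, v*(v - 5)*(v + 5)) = v^2 - 25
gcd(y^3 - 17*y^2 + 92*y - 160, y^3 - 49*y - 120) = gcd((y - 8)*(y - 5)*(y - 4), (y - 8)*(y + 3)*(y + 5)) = y - 8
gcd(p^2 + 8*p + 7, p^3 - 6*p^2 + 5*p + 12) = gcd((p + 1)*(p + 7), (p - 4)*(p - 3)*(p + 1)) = p + 1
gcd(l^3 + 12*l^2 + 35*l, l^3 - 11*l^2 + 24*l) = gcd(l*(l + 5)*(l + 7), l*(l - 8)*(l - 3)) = l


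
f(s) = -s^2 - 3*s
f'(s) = -2*s - 3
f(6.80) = -66.64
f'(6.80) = -16.60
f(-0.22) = 0.61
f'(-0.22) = -2.56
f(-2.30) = 1.61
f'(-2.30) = 1.60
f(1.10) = -4.51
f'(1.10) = -5.20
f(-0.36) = 0.95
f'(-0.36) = -2.28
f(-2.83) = 0.48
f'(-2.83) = 2.66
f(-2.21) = 1.75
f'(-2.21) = 1.42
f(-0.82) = 1.79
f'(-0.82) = -1.36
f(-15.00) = -180.00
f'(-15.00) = 27.00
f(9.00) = -108.00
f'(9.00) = -21.00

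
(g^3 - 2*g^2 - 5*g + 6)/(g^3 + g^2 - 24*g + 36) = (g^2 + g - 2)/(g^2 + 4*g - 12)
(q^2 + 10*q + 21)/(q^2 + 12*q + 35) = (q + 3)/(q + 5)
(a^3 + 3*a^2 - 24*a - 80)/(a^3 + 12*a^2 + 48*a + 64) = (a - 5)/(a + 4)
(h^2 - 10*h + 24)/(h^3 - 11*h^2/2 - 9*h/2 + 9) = 2*(h - 4)/(2*h^2 + h - 3)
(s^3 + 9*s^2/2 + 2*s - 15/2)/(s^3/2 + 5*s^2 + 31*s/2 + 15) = (2*s^2 + 3*s - 5)/(s^2 + 7*s + 10)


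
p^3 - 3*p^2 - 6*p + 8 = (p - 4)*(p - 1)*(p + 2)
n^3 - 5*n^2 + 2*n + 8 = (n - 4)*(n - 2)*(n + 1)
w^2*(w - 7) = w^3 - 7*w^2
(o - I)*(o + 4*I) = o^2 + 3*I*o + 4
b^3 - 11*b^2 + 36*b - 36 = (b - 6)*(b - 3)*(b - 2)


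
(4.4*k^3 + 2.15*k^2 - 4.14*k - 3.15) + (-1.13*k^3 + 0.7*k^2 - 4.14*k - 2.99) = 3.27*k^3 + 2.85*k^2 - 8.28*k - 6.14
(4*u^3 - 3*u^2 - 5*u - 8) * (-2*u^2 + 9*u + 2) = -8*u^5 + 42*u^4 - 9*u^3 - 35*u^2 - 82*u - 16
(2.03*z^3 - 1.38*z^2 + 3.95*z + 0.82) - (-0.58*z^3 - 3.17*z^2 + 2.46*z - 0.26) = 2.61*z^3 + 1.79*z^2 + 1.49*z + 1.08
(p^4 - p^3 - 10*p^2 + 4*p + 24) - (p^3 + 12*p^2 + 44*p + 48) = p^4 - 2*p^3 - 22*p^2 - 40*p - 24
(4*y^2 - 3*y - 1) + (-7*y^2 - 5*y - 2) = -3*y^2 - 8*y - 3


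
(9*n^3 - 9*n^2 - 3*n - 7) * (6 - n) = -9*n^4 + 63*n^3 - 51*n^2 - 11*n - 42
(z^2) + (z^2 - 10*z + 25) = 2*z^2 - 10*z + 25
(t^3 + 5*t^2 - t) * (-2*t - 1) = -2*t^4 - 11*t^3 - 3*t^2 + t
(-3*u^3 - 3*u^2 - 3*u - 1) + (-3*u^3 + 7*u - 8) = -6*u^3 - 3*u^2 + 4*u - 9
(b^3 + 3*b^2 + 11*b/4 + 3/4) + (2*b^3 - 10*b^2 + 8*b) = 3*b^3 - 7*b^2 + 43*b/4 + 3/4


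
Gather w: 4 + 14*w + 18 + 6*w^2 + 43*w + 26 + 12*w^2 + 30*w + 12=18*w^2 + 87*w + 60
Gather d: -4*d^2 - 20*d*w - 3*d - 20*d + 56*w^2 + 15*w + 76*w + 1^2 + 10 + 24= -4*d^2 + d*(-20*w - 23) + 56*w^2 + 91*w + 35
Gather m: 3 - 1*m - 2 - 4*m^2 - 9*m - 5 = -4*m^2 - 10*m - 4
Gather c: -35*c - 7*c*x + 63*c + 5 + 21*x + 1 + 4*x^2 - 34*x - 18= c*(28 - 7*x) + 4*x^2 - 13*x - 12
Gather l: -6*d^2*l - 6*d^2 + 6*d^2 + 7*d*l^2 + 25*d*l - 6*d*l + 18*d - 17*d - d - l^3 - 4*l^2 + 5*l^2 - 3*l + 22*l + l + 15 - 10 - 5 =-l^3 + l^2*(7*d + 1) + l*(-6*d^2 + 19*d + 20)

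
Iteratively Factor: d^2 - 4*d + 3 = (d - 3)*(d - 1)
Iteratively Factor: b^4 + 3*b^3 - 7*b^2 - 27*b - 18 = (b + 3)*(b^3 - 7*b - 6) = (b + 2)*(b + 3)*(b^2 - 2*b - 3) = (b + 1)*(b + 2)*(b + 3)*(b - 3)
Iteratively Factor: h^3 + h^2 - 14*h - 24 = (h - 4)*(h^2 + 5*h + 6) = (h - 4)*(h + 3)*(h + 2)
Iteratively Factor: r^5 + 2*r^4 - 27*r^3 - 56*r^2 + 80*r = (r - 5)*(r^4 + 7*r^3 + 8*r^2 - 16*r) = (r - 5)*(r + 4)*(r^3 + 3*r^2 - 4*r) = (r - 5)*(r - 1)*(r + 4)*(r^2 + 4*r) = (r - 5)*(r - 1)*(r + 4)^2*(r)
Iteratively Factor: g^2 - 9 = (g + 3)*(g - 3)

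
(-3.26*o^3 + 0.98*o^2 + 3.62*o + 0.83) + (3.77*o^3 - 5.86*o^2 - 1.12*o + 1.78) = 0.51*o^3 - 4.88*o^2 + 2.5*o + 2.61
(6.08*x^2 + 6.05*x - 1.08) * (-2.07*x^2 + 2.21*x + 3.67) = -12.5856*x^4 + 0.913300000000001*x^3 + 37.9197*x^2 + 19.8167*x - 3.9636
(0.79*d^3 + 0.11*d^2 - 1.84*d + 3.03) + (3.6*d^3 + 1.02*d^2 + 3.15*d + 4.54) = 4.39*d^3 + 1.13*d^2 + 1.31*d + 7.57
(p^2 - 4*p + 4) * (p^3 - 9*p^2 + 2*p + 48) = p^5 - 13*p^4 + 42*p^3 + 4*p^2 - 184*p + 192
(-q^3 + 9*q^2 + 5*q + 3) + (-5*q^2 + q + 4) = -q^3 + 4*q^2 + 6*q + 7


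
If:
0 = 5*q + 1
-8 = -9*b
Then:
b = 8/9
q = -1/5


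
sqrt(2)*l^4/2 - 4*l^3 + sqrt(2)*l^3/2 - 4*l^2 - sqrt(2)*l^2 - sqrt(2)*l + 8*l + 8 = (l - 4*sqrt(2))*(l - sqrt(2))*(l + sqrt(2))*(sqrt(2)*l/2 + sqrt(2)/2)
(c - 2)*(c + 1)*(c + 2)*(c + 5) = c^4 + 6*c^3 + c^2 - 24*c - 20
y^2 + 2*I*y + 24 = (y - 4*I)*(y + 6*I)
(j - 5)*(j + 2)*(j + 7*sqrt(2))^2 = j^4 - 3*j^3 + 14*sqrt(2)*j^3 - 42*sqrt(2)*j^2 + 88*j^2 - 294*j - 140*sqrt(2)*j - 980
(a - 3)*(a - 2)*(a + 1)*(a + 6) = a^4 + 2*a^3 - 23*a^2 + 12*a + 36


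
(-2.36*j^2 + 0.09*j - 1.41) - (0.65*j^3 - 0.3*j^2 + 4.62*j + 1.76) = -0.65*j^3 - 2.06*j^2 - 4.53*j - 3.17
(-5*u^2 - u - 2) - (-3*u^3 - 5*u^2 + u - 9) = 3*u^3 - 2*u + 7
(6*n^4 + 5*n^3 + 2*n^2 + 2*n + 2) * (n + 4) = 6*n^5 + 29*n^4 + 22*n^3 + 10*n^2 + 10*n + 8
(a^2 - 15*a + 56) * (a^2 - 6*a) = a^4 - 21*a^3 + 146*a^2 - 336*a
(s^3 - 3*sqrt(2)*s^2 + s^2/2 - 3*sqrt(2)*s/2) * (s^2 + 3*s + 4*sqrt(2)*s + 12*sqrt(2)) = s^5 + sqrt(2)*s^4 + 7*s^4/2 - 45*s^3/2 + 7*sqrt(2)*s^3/2 - 84*s^2 + 3*sqrt(2)*s^2/2 - 36*s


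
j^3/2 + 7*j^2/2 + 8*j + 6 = (j/2 + 1)*(j + 2)*(j + 3)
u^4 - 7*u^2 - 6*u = u*(u - 3)*(u + 1)*(u + 2)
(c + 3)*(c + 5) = c^2 + 8*c + 15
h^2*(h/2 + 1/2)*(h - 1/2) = h^4/2 + h^3/4 - h^2/4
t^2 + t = t*(t + 1)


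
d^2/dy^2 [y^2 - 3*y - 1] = 2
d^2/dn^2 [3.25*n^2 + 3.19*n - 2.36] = 6.50000000000000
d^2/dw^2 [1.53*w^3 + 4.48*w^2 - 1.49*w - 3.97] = 9.18*w + 8.96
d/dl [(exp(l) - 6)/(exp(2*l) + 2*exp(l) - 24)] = (-2*(exp(l) - 6)*(exp(l) + 1) + exp(2*l) + 2*exp(l) - 24)*exp(l)/(exp(2*l) + 2*exp(l) - 24)^2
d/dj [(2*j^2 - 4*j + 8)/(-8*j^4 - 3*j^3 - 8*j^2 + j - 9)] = 2*(16*j^5 - 45*j^4 + 116*j^3 + 21*j^2 + 46*j + 14)/(64*j^8 + 48*j^7 + 137*j^6 + 32*j^5 + 202*j^4 + 38*j^3 + 145*j^2 - 18*j + 81)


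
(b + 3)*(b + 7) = b^2 + 10*b + 21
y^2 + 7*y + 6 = (y + 1)*(y + 6)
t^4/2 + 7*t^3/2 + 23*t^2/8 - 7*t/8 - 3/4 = (t/2 + 1/2)*(t - 1/2)*(t + 1/2)*(t + 6)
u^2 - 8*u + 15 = (u - 5)*(u - 3)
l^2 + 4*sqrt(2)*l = l*(l + 4*sqrt(2))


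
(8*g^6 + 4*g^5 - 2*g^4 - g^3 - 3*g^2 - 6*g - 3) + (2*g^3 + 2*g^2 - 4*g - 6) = 8*g^6 + 4*g^5 - 2*g^4 + g^3 - g^2 - 10*g - 9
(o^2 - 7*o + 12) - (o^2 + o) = 12 - 8*o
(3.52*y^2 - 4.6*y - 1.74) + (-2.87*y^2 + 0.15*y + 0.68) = 0.65*y^2 - 4.45*y - 1.06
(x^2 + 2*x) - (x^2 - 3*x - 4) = 5*x + 4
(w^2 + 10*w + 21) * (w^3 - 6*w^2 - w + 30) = w^5 + 4*w^4 - 40*w^3 - 106*w^2 + 279*w + 630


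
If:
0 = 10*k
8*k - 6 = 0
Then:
No Solution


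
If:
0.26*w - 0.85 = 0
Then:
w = 3.27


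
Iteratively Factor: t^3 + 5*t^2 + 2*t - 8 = (t + 4)*(t^2 + t - 2) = (t - 1)*(t + 4)*(t + 2)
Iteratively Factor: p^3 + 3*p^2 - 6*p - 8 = (p - 2)*(p^2 + 5*p + 4) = (p - 2)*(p + 1)*(p + 4)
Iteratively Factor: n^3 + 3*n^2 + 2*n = (n + 2)*(n^2 + n) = n*(n + 2)*(n + 1)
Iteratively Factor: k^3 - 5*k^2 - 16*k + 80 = (k + 4)*(k^2 - 9*k + 20) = (k - 4)*(k + 4)*(k - 5)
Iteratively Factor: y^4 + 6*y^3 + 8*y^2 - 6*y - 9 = (y + 3)*(y^3 + 3*y^2 - y - 3) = (y - 1)*(y + 3)*(y^2 + 4*y + 3) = (y - 1)*(y + 3)^2*(y + 1)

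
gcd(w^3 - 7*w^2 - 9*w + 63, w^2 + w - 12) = w - 3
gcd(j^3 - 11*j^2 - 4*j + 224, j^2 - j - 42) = j - 7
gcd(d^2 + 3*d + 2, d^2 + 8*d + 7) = d + 1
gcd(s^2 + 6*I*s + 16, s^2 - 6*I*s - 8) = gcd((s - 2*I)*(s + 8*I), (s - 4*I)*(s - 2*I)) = s - 2*I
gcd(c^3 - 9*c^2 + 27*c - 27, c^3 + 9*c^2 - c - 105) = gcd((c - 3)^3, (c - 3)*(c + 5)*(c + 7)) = c - 3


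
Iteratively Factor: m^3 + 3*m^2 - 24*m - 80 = (m + 4)*(m^2 - m - 20) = (m - 5)*(m + 4)*(m + 4)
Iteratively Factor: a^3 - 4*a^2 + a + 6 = (a - 2)*(a^2 - 2*a - 3) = (a - 2)*(a + 1)*(a - 3)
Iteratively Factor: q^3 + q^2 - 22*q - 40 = (q + 4)*(q^2 - 3*q - 10) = (q - 5)*(q + 4)*(q + 2)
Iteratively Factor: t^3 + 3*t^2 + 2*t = (t)*(t^2 + 3*t + 2) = t*(t + 2)*(t + 1)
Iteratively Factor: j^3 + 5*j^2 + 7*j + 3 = (j + 1)*(j^2 + 4*j + 3) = (j + 1)^2*(j + 3)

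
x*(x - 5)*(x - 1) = x^3 - 6*x^2 + 5*x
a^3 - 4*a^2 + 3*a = a*(a - 3)*(a - 1)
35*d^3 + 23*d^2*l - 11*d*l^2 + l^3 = (-7*d + l)*(-5*d + l)*(d + l)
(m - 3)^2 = m^2 - 6*m + 9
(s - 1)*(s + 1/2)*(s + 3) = s^3 + 5*s^2/2 - 2*s - 3/2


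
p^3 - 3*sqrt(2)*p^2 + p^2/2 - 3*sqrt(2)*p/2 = p*(p + 1/2)*(p - 3*sqrt(2))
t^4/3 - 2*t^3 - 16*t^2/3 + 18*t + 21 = (t/3 + 1/3)*(t - 7)*(t - 3)*(t + 3)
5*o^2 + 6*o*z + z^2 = (o + z)*(5*o + z)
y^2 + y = y*(y + 1)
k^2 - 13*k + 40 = (k - 8)*(k - 5)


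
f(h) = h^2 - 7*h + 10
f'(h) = 2*h - 7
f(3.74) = -2.19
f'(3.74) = 0.48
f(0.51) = 6.69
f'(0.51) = -5.98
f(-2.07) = 28.77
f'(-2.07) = -11.14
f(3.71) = -2.21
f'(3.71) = 0.42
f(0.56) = 6.39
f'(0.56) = -5.88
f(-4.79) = 66.47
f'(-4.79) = -16.58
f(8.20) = 19.84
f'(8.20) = 9.40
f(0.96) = 4.20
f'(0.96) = -5.08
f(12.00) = 70.00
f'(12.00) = 17.00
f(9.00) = 28.00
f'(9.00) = 11.00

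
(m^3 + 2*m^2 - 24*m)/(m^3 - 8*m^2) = (m^2 + 2*m - 24)/(m*(m - 8))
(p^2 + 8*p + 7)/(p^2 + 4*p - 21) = (p + 1)/(p - 3)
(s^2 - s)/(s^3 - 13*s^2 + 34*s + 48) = s*(s - 1)/(s^3 - 13*s^2 + 34*s + 48)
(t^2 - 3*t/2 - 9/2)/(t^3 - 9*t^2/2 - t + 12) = (t - 3)/(t^2 - 6*t + 8)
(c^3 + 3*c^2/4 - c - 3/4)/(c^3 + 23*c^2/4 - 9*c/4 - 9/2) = (c + 1)/(c + 6)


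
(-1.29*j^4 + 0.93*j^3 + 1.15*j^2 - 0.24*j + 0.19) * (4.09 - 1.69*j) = 2.1801*j^5 - 6.8478*j^4 + 1.8602*j^3 + 5.1091*j^2 - 1.3027*j + 0.7771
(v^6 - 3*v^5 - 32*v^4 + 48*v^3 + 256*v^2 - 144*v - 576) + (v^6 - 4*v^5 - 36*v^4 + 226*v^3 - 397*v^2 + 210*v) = 2*v^6 - 7*v^5 - 68*v^4 + 274*v^3 - 141*v^2 + 66*v - 576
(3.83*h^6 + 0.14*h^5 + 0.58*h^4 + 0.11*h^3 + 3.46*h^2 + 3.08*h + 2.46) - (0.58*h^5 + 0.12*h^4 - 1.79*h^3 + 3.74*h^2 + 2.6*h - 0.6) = 3.83*h^6 - 0.44*h^5 + 0.46*h^4 + 1.9*h^3 - 0.28*h^2 + 0.48*h + 3.06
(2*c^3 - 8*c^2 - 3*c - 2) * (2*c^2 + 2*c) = 4*c^5 - 12*c^4 - 22*c^3 - 10*c^2 - 4*c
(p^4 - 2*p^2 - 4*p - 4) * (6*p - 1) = 6*p^5 - p^4 - 12*p^3 - 22*p^2 - 20*p + 4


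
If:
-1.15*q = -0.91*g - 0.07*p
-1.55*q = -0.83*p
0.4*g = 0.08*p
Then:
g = 0.00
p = 0.00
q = 0.00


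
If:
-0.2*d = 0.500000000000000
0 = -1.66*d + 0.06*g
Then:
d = -2.50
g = -69.17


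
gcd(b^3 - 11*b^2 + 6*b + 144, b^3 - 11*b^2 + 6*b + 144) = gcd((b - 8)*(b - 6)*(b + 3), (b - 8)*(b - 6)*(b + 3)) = b^3 - 11*b^2 + 6*b + 144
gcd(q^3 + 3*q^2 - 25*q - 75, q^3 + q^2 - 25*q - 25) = q^2 - 25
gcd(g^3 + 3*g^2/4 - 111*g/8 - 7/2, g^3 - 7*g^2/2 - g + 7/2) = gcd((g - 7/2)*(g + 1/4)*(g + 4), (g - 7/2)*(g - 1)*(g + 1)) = g - 7/2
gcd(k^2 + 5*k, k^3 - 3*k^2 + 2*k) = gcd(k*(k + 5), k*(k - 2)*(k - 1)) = k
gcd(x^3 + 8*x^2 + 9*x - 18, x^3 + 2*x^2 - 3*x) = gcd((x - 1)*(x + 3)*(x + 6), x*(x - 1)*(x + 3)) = x^2 + 2*x - 3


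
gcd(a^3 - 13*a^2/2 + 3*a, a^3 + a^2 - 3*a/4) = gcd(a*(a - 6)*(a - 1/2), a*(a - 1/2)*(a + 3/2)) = a^2 - a/2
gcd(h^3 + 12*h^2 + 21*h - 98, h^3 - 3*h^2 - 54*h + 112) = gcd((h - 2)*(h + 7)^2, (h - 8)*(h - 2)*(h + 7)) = h^2 + 5*h - 14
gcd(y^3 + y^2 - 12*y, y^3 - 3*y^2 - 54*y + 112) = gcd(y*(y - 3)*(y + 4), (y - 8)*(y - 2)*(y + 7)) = 1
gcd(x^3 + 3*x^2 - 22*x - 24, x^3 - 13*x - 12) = x^2 - 3*x - 4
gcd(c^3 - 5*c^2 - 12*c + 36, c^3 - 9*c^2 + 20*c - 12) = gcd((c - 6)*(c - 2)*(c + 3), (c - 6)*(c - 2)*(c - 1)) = c^2 - 8*c + 12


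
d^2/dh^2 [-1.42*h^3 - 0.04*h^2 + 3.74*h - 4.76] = -8.52*h - 0.08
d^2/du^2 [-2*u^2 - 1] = -4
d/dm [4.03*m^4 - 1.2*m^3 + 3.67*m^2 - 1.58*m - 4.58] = 16.12*m^3 - 3.6*m^2 + 7.34*m - 1.58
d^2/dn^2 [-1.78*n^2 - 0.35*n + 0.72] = -3.56000000000000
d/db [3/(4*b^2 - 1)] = -24*b/(4*b^2 - 1)^2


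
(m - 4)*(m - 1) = m^2 - 5*m + 4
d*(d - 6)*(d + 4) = d^3 - 2*d^2 - 24*d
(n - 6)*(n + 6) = n^2 - 36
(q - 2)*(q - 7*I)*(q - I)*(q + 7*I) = q^4 - 2*q^3 - I*q^3 + 49*q^2 + 2*I*q^2 - 98*q - 49*I*q + 98*I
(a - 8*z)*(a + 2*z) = a^2 - 6*a*z - 16*z^2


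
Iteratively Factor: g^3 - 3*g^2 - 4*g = (g)*(g^2 - 3*g - 4) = g*(g + 1)*(g - 4)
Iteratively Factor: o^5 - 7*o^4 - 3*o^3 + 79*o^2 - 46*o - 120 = (o - 4)*(o^4 - 3*o^3 - 15*o^2 + 19*o + 30) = (o - 5)*(o - 4)*(o^3 + 2*o^2 - 5*o - 6) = (o - 5)*(o - 4)*(o - 2)*(o^2 + 4*o + 3) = (o - 5)*(o - 4)*(o - 2)*(o + 1)*(o + 3)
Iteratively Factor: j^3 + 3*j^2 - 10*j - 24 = (j - 3)*(j^2 + 6*j + 8) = (j - 3)*(j + 4)*(j + 2)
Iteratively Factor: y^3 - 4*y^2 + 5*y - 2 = (y - 1)*(y^2 - 3*y + 2) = (y - 2)*(y - 1)*(y - 1)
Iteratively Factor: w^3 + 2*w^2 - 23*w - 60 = (w + 3)*(w^2 - w - 20) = (w - 5)*(w + 3)*(w + 4)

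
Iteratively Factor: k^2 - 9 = (k - 3)*(k + 3)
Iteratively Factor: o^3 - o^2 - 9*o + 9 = (o + 3)*(o^2 - 4*o + 3) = (o - 3)*(o + 3)*(o - 1)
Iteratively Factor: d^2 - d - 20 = (d + 4)*(d - 5)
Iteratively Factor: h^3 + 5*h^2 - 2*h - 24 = (h - 2)*(h^2 + 7*h + 12) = (h - 2)*(h + 3)*(h + 4)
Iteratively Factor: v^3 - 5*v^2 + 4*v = (v - 4)*(v^2 - v) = (v - 4)*(v - 1)*(v)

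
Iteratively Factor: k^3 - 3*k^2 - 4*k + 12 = (k + 2)*(k^2 - 5*k + 6) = (k - 3)*(k + 2)*(k - 2)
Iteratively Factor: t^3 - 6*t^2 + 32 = (t - 4)*(t^2 - 2*t - 8) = (t - 4)^2*(t + 2)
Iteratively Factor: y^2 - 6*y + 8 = (y - 2)*(y - 4)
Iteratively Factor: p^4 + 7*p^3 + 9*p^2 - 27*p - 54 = (p + 3)*(p^3 + 4*p^2 - 3*p - 18) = (p - 2)*(p + 3)*(p^2 + 6*p + 9) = (p - 2)*(p + 3)^2*(p + 3)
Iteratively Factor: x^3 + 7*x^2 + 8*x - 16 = (x - 1)*(x^2 + 8*x + 16) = (x - 1)*(x + 4)*(x + 4)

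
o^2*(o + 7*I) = o^3 + 7*I*o^2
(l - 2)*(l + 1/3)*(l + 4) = l^3 + 7*l^2/3 - 22*l/3 - 8/3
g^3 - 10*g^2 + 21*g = g*(g - 7)*(g - 3)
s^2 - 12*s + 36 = (s - 6)^2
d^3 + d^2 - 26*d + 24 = (d - 4)*(d - 1)*(d + 6)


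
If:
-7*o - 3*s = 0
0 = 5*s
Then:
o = 0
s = 0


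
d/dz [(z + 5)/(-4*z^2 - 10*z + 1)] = (4*z^2 + 40*z + 51)/(16*z^4 + 80*z^3 + 92*z^2 - 20*z + 1)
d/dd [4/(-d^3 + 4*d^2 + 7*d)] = 4*(3*d^2 - 8*d - 7)/(d^2*(-d^2 + 4*d + 7)^2)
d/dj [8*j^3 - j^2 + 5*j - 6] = 24*j^2 - 2*j + 5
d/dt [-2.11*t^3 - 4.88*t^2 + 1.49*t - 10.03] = -6.33*t^2 - 9.76*t + 1.49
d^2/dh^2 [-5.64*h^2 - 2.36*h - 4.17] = -11.2800000000000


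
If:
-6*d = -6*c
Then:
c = d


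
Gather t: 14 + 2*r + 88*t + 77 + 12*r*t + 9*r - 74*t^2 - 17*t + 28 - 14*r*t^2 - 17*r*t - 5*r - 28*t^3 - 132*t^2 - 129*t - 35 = 6*r - 28*t^3 + t^2*(-14*r - 206) + t*(-5*r - 58) + 84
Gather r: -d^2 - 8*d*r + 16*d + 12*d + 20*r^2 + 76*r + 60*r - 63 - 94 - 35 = -d^2 + 28*d + 20*r^2 + r*(136 - 8*d) - 192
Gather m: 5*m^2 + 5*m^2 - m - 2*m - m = 10*m^2 - 4*m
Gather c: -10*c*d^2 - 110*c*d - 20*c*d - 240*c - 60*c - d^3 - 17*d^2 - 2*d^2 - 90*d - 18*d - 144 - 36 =c*(-10*d^2 - 130*d - 300) - d^3 - 19*d^2 - 108*d - 180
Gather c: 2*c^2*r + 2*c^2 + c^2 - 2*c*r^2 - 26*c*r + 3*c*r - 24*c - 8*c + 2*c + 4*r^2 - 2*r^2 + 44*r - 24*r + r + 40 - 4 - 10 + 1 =c^2*(2*r + 3) + c*(-2*r^2 - 23*r - 30) + 2*r^2 + 21*r + 27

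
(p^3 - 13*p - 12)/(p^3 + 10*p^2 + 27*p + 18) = (p - 4)/(p + 6)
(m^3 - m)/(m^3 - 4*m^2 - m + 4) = m/(m - 4)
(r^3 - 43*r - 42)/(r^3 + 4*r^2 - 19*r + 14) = (r^3 - 43*r - 42)/(r^3 + 4*r^2 - 19*r + 14)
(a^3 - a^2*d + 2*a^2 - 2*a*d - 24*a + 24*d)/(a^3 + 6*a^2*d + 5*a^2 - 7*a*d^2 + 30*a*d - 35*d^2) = (a^2 + 2*a - 24)/(a^2 + 7*a*d + 5*a + 35*d)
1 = 1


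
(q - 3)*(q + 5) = q^2 + 2*q - 15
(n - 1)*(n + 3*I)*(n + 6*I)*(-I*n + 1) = -I*n^4 + 10*n^3 + I*n^3 - 10*n^2 + 27*I*n^2 - 18*n - 27*I*n + 18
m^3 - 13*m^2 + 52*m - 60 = (m - 6)*(m - 5)*(m - 2)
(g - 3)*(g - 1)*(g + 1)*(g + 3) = g^4 - 10*g^2 + 9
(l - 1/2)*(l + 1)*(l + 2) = l^3 + 5*l^2/2 + l/2 - 1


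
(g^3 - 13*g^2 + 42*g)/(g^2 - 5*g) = (g^2 - 13*g + 42)/(g - 5)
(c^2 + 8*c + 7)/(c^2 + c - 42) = (c + 1)/(c - 6)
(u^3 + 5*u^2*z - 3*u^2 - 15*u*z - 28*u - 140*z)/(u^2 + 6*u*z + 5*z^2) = (u^2 - 3*u - 28)/(u + z)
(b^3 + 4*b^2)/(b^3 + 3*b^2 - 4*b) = b/(b - 1)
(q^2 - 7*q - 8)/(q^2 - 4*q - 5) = (q - 8)/(q - 5)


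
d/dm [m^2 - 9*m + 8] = 2*m - 9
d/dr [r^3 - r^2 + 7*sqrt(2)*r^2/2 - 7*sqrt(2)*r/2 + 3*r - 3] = 3*r^2 - 2*r + 7*sqrt(2)*r - 7*sqrt(2)/2 + 3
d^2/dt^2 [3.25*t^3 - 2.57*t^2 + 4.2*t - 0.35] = 19.5*t - 5.14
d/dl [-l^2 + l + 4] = 1 - 2*l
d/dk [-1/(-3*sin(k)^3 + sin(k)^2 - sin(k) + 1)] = (-9*sin(k)^2 + 2*sin(k) - 1)*cos(k)/(3*sin(k)^3 - sin(k)^2 + sin(k) - 1)^2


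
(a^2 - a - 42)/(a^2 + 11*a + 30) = (a - 7)/(a + 5)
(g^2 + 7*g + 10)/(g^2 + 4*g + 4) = (g + 5)/(g + 2)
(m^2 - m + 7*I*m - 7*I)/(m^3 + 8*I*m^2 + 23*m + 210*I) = (m - 1)/(m^2 + I*m + 30)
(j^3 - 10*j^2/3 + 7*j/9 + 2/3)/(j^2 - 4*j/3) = (9*j^3 - 30*j^2 + 7*j + 6)/(3*j*(3*j - 4))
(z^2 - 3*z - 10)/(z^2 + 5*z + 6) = (z - 5)/(z + 3)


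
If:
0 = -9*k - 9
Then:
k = -1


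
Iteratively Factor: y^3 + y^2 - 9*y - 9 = (y + 1)*(y^2 - 9) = (y - 3)*(y + 1)*(y + 3)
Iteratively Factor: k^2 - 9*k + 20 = (k - 5)*(k - 4)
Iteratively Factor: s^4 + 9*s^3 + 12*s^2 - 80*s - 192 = (s + 4)*(s^3 + 5*s^2 - 8*s - 48) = (s + 4)^2*(s^2 + s - 12) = (s + 4)^3*(s - 3)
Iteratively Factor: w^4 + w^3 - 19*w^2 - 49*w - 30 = (w - 5)*(w^3 + 6*w^2 + 11*w + 6) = (w - 5)*(w + 3)*(w^2 + 3*w + 2) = (w - 5)*(w + 1)*(w + 3)*(w + 2)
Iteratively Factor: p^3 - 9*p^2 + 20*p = (p)*(p^2 - 9*p + 20) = p*(p - 4)*(p - 5)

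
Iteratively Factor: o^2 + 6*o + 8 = (o + 2)*(o + 4)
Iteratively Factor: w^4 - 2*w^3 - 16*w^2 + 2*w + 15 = (w + 3)*(w^3 - 5*w^2 - w + 5) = (w + 1)*(w + 3)*(w^2 - 6*w + 5) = (w - 5)*(w + 1)*(w + 3)*(w - 1)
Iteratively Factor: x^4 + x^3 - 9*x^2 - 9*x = (x + 1)*(x^3 - 9*x) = x*(x + 1)*(x^2 - 9) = x*(x + 1)*(x + 3)*(x - 3)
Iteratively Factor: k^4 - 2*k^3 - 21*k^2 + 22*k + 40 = (k + 4)*(k^3 - 6*k^2 + 3*k + 10) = (k - 5)*(k + 4)*(k^2 - k - 2) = (k - 5)*(k - 2)*(k + 4)*(k + 1)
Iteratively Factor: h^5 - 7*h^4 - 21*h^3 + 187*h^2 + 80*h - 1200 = (h + 3)*(h^4 - 10*h^3 + 9*h^2 + 160*h - 400) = (h + 3)*(h + 4)*(h^3 - 14*h^2 + 65*h - 100) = (h - 5)*(h + 3)*(h + 4)*(h^2 - 9*h + 20) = (h - 5)*(h - 4)*(h + 3)*(h + 4)*(h - 5)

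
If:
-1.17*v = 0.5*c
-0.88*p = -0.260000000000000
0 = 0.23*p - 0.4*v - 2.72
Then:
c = 15.51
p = 0.30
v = -6.63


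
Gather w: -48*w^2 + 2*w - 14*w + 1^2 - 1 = -48*w^2 - 12*w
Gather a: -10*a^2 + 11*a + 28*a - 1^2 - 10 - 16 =-10*a^2 + 39*a - 27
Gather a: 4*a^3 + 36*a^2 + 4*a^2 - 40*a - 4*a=4*a^3 + 40*a^2 - 44*a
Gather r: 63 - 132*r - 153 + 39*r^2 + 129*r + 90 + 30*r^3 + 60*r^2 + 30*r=30*r^3 + 99*r^2 + 27*r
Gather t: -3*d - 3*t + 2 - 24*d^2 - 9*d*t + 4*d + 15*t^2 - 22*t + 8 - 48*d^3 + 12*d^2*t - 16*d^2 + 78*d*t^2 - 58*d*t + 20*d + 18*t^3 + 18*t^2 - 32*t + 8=-48*d^3 - 40*d^2 + 21*d + 18*t^3 + t^2*(78*d + 33) + t*(12*d^2 - 67*d - 57) + 18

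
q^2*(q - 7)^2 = q^4 - 14*q^3 + 49*q^2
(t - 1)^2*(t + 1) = t^3 - t^2 - t + 1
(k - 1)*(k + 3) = k^2 + 2*k - 3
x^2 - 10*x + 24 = (x - 6)*(x - 4)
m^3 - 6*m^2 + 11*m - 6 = (m - 3)*(m - 2)*(m - 1)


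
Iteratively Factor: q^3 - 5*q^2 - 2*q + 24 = (q - 3)*(q^2 - 2*q - 8) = (q - 4)*(q - 3)*(q + 2)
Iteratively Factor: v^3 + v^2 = (v + 1)*(v^2) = v*(v + 1)*(v)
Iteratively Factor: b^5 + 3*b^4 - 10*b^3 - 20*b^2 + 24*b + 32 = (b + 1)*(b^4 + 2*b^3 - 12*b^2 - 8*b + 32) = (b - 2)*(b + 1)*(b^3 + 4*b^2 - 4*b - 16) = (b - 2)*(b + 1)*(b + 2)*(b^2 + 2*b - 8) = (b - 2)*(b + 1)*(b + 2)*(b + 4)*(b - 2)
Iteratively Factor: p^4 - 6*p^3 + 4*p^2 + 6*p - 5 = (p + 1)*(p^3 - 7*p^2 + 11*p - 5) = (p - 1)*(p + 1)*(p^2 - 6*p + 5) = (p - 5)*(p - 1)*(p + 1)*(p - 1)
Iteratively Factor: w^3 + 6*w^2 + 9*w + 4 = (w + 4)*(w^2 + 2*w + 1) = (w + 1)*(w + 4)*(w + 1)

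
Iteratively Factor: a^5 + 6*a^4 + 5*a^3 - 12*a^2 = (a + 4)*(a^4 + 2*a^3 - 3*a^2) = a*(a + 4)*(a^3 + 2*a^2 - 3*a) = a*(a + 3)*(a + 4)*(a^2 - a) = a^2*(a + 3)*(a + 4)*(a - 1)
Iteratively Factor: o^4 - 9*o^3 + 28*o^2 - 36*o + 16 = (o - 2)*(o^3 - 7*o^2 + 14*o - 8) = (o - 4)*(o - 2)*(o^2 - 3*o + 2) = (o - 4)*(o - 2)*(o - 1)*(o - 2)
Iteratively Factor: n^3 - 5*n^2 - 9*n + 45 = (n - 5)*(n^2 - 9) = (n - 5)*(n - 3)*(n + 3)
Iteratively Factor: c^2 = (c)*(c)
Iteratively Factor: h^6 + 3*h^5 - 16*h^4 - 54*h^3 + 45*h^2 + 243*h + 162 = (h + 2)*(h^5 + h^4 - 18*h^3 - 18*h^2 + 81*h + 81) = (h + 2)*(h + 3)*(h^4 - 2*h^3 - 12*h^2 + 18*h + 27) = (h - 3)*(h + 2)*(h + 3)*(h^3 + h^2 - 9*h - 9) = (h - 3)^2*(h + 2)*(h + 3)*(h^2 + 4*h + 3) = (h - 3)^2*(h + 1)*(h + 2)*(h + 3)*(h + 3)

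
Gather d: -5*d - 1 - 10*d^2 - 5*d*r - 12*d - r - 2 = -10*d^2 + d*(-5*r - 17) - r - 3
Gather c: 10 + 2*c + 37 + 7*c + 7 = 9*c + 54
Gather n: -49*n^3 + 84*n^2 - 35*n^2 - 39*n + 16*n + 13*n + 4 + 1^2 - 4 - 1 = -49*n^3 + 49*n^2 - 10*n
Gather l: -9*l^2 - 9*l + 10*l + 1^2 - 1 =-9*l^2 + l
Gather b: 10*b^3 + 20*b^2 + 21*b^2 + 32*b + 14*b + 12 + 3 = 10*b^3 + 41*b^2 + 46*b + 15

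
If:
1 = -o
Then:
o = -1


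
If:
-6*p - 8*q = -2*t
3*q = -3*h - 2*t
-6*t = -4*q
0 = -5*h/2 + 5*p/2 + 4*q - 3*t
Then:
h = 0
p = 0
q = 0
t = 0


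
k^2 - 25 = (k - 5)*(k + 5)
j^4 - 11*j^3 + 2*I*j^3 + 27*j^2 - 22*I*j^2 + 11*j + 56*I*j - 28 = (j - 7)*(j - 4)*(j + I)^2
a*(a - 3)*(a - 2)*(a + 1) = a^4 - 4*a^3 + a^2 + 6*a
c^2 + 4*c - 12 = (c - 2)*(c + 6)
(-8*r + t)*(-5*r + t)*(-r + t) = -40*r^3 + 53*r^2*t - 14*r*t^2 + t^3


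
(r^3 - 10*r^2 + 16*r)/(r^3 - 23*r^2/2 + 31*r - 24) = 2*r/(2*r - 3)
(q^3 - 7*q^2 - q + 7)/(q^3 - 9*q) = (q^3 - 7*q^2 - q + 7)/(q*(q^2 - 9))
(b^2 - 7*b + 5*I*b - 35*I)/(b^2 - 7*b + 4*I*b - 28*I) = (b + 5*I)/(b + 4*I)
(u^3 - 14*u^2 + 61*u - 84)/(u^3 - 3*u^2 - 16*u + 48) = (u - 7)/(u + 4)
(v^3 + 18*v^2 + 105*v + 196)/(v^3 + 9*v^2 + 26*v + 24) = (v^2 + 14*v + 49)/(v^2 + 5*v + 6)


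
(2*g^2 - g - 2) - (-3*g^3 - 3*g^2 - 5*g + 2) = 3*g^3 + 5*g^2 + 4*g - 4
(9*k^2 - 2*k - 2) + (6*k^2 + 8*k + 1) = 15*k^2 + 6*k - 1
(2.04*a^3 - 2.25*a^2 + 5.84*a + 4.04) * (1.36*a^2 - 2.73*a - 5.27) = 2.7744*a^5 - 8.6292*a^4 + 3.3341*a^3 + 1.4087*a^2 - 41.806*a - 21.2908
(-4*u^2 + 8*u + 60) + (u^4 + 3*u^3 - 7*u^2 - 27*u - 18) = u^4 + 3*u^3 - 11*u^2 - 19*u + 42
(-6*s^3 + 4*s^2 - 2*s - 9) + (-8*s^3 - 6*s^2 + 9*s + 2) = -14*s^3 - 2*s^2 + 7*s - 7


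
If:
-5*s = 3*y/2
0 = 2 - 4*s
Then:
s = 1/2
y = -5/3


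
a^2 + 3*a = a*(a + 3)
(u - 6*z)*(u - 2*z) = u^2 - 8*u*z + 12*z^2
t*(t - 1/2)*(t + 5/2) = t^3 + 2*t^2 - 5*t/4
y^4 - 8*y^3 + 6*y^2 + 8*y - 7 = (y - 7)*(y - 1)^2*(y + 1)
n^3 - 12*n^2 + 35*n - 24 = (n - 8)*(n - 3)*(n - 1)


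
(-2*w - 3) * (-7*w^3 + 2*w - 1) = 14*w^4 + 21*w^3 - 4*w^2 - 4*w + 3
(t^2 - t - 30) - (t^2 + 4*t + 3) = -5*t - 33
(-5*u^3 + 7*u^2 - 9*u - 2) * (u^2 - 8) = -5*u^5 + 7*u^4 + 31*u^3 - 58*u^2 + 72*u + 16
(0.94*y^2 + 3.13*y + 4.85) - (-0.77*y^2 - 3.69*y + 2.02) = 1.71*y^2 + 6.82*y + 2.83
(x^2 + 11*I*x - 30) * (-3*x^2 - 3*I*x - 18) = -3*x^4 - 36*I*x^3 + 105*x^2 - 108*I*x + 540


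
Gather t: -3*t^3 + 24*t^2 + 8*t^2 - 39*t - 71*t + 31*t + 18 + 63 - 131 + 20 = -3*t^3 + 32*t^2 - 79*t - 30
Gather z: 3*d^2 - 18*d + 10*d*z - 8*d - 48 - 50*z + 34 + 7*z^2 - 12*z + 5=3*d^2 - 26*d + 7*z^2 + z*(10*d - 62) - 9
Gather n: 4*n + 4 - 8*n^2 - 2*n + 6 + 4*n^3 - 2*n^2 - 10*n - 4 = 4*n^3 - 10*n^2 - 8*n + 6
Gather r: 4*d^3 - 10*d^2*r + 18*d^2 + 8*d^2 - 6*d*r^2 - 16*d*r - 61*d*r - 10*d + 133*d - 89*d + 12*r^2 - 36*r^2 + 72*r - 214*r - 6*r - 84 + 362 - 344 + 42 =4*d^3 + 26*d^2 + 34*d + r^2*(-6*d - 24) + r*(-10*d^2 - 77*d - 148) - 24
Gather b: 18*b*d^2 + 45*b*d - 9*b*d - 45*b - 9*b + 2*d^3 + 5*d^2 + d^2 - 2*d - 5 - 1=b*(18*d^2 + 36*d - 54) + 2*d^3 + 6*d^2 - 2*d - 6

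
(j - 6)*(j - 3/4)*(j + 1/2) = j^3 - 25*j^2/4 + 9*j/8 + 9/4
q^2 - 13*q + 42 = (q - 7)*(q - 6)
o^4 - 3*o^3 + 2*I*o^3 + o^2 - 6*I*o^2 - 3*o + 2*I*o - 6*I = (o - 3)*(o - I)*(o + I)*(o + 2*I)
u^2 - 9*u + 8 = (u - 8)*(u - 1)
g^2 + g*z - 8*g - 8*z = (g - 8)*(g + z)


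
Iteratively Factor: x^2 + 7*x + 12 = (x + 4)*(x + 3)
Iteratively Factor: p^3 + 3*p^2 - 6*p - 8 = (p + 4)*(p^2 - p - 2) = (p + 1)*(p + 4)*(p - 2)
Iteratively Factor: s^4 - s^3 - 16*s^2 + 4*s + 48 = (s + 3)*(s^3 - 4*s^2 - 4*s + 16) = (s + 2)*(s + 3)*(s^2 - 6*s + 8) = (s - 2)*(s + 2)*(s + 3)*(s - 4)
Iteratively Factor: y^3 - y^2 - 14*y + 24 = (y - 3)*(y^2 + 2*y - 8) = (y - 3)*(y + 4)*(y - 2)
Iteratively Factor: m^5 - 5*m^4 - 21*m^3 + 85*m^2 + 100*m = (m)*(m^4 - 5*m^3 - 21*m^2 + 85*m + 100) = m*(m - 5)*(m^3 - 21*m - 20) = m*(m - 5)*(m + 1)*(m^2 - m - 20) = m*(m - 5)^2*(m + 1)*(m + 4)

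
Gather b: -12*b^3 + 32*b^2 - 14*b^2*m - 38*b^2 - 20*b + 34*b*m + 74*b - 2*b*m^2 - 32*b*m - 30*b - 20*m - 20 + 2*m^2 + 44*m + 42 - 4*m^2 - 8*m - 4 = -12*b^3 + b^2*(-14*m - 6) + b*(-2*m^2 + 2*m + 24) - 2*m^2 + 16*m + 18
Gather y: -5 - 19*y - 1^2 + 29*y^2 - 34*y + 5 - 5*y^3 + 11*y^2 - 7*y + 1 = -5*y^3 + 40*y^2 - 60*y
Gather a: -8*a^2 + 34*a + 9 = -8*a^2 + 34*a + 9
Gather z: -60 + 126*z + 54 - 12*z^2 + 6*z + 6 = -12*z^2 + 132*z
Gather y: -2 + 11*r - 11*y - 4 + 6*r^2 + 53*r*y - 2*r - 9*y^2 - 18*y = 6*r^2 + 9*r - 9*y^2 + y*(53*r - 29) - 6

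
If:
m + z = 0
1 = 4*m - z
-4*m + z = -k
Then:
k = 1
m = 1/5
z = -1/5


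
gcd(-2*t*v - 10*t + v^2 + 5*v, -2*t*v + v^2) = 2*t - v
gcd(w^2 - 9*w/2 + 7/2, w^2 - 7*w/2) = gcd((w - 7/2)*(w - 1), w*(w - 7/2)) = w - 7/2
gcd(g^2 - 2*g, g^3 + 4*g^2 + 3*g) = g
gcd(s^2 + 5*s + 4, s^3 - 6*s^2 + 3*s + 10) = s + 1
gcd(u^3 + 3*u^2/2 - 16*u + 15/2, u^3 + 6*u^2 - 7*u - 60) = u^2 + 2*u - 15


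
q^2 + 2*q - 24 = (q - 4)*(q + 6)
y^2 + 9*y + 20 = (y + 4)*(y + 5)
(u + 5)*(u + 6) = u^2 + 11*u + 30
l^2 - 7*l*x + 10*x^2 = (l - 5*x)*(l - 2*x)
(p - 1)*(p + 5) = p^2 + 4*p - 5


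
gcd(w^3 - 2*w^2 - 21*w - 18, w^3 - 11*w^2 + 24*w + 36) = w^2 - 5*w - 6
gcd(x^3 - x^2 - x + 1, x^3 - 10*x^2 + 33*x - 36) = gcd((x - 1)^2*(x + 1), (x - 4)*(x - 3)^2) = 1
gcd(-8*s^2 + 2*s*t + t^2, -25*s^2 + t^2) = 1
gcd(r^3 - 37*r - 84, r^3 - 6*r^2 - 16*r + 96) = r + 4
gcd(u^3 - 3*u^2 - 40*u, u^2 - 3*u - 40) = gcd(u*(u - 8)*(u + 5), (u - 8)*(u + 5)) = u^2 - 3*u - 40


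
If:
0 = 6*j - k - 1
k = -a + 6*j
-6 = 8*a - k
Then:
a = 1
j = 5/2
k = 14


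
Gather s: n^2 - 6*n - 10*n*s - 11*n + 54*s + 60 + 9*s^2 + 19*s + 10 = n^2 - 17*n + 9*s^2 + s*(73 - 10*n) + 70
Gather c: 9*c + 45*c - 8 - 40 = 54*c - 48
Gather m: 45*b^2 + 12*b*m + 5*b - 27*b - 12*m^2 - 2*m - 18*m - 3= 45*b^2 - 22*b - 12*m^2 + m*(12*b - 20) - 3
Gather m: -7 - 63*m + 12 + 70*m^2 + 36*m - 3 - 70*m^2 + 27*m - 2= 0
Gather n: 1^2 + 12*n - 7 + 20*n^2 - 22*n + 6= 20*n^2 - 10*n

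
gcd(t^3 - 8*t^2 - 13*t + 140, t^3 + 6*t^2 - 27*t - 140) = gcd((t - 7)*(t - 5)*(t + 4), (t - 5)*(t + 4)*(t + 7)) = t^2 - t - 20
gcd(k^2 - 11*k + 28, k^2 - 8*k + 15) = 1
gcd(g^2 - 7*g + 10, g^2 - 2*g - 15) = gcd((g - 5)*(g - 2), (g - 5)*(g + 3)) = g - 5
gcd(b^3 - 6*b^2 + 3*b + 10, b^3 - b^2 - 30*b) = 1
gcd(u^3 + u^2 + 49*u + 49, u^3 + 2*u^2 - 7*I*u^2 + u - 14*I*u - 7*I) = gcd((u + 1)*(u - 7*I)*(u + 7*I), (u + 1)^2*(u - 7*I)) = u^2 + u*(1 - 7*I) - 7*I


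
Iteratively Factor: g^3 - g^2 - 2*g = (g + 1)*(g^2 - 2*g) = g*(g + 1)*(g - 2)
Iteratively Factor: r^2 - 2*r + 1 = (r - 1)*(r - 1)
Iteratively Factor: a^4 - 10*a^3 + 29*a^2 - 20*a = (a - 1)*(a^3 - 9*a^2 + 20*a) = (a - 5)*(a - 1)*(a^2 - 4*a) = (a - 5)*(a - 4)*(a - 1)*(a)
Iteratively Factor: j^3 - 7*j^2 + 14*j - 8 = (j - 1)*(j^2 - 6*j + 8) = (j - 4)*(j - 1)*(j - 2)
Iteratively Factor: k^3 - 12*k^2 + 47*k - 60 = (k - 3)*(k^2 - 9*k + 20) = (k - 5)*(k - 3)*(k - 4)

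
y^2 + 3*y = y*(y + 3)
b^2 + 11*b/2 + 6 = (b + 3/2)*(b + 4)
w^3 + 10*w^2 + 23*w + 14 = (w + 1)*(w + 2)*(w + 7)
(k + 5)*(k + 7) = k^2 + 12*k + 35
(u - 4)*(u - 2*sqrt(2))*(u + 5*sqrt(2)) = u^3 - 4*u^2 + 3*sqrt(2)*u^2 - 20*u - 12*sqrt(2)*u + 80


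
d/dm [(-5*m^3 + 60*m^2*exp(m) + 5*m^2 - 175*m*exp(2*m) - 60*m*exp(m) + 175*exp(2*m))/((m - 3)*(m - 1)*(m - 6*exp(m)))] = 5*(6*m^3*exp(m) - 70*m^2*exp(2*m) - 24*m^2*exp(m) + 3*m^2 + 210*m*exp(3*m) + 280*m*exp(2*m) - 36*m*exp(m) - 840*exp(3*m) + 111*exp(2*m))/(m^4 - 12*m^3*exp(m) - 6*m^3 + 36*m^2*exp(2*m) + 72*m^2*exp(m) + 9*m^2 - 216*m*exp(2*m) - 108*m*exp(m) + 324*exp(2*m))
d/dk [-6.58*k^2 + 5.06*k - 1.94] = 5.06 - 13.16*k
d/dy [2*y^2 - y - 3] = 4*y - 1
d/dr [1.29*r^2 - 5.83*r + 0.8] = 2.58*r - 5.83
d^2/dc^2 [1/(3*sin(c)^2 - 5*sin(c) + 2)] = (-36*sin(c)^3 + 9*sin(c)^2 + 62*sin(c) - 38)/((sin(c) - 1)^2*(3*sin(c) - 2)^3)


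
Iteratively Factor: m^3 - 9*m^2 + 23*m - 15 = (m - 1)*(m^2 - 8*m + 15) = (m - 5)*(m - 1)*(m - 3)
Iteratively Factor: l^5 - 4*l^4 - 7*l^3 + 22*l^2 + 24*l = (l)*(l^4 - 4*l^3 - 7*l^2 + 22*l + 24) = l*(l + 2)*(l^3 - 6*l^2 + 5*l + 12) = l*(l + 1)*(l + 2)*(l^2 - 7*l + 12) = l*(l - 4)*(l + 1)*(l + 2)*(l - 3)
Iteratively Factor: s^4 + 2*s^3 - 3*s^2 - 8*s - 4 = (s + 1)*(s^3 + s^2 - 4*s - 4) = (s + 1)^2*(s^2 - 4) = (s - 2)*(s + 1)^2*(s + 2)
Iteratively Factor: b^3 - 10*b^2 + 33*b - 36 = (b - 3)*(b^2 - 7*b + 12) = (b - 4)*(b - 3)*(b - 3)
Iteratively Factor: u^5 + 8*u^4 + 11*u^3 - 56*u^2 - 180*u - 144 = (u + 4)*(u^4 + 4*u^3 - 5*u^2 - 36*u - 36) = (u + 2)*(u + 4)*(u^3 + 2*u^2 - 9*u - 18) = (u - 3)*(u + 2)*(u + 4)*(u^2 + 5*u + 6) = (u - 3)*(u + 2)*(u + 3)*(u + 4)*(u + 2)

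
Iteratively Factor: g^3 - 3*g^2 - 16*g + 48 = (g - 3)*(g^2 - 16) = (g - 4)*(g - 3)*(g + 4)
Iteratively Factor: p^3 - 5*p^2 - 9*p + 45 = (p - 3)*(p^2 - 2*p - 15) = (p - 3)*(p + 3)*(p - 5)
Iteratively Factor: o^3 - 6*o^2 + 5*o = (o)*(o^2 - 6*o + 5) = o*(o - 5)*(o - 1)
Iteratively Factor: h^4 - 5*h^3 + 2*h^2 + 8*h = (h - 4)*(h^3 - h^2 - 2*h) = (h - 4)*(h - 2)*(h^2 + h) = (h - 4)*(h - 2)*(h + 1)*(h)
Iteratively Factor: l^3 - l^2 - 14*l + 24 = (l - 2)*(l^2 + l - 12) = (l - 3)*(l - 2)*(l + 4)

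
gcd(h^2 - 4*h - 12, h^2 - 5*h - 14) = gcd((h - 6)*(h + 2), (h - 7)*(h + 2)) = h + 2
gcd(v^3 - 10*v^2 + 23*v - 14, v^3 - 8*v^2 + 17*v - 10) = v^2 - 3*v + 2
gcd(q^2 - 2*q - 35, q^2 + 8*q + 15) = q + 5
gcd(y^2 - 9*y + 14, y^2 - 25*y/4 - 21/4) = y - 7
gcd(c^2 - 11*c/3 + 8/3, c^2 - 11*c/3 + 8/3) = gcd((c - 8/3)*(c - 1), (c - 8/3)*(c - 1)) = c^2 - 11*c/3 + 8/3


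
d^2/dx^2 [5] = 0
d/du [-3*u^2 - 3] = -6*u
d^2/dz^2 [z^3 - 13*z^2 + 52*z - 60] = 6*z - 26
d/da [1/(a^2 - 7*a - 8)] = (7 - 2*a)/(-a^2 + 7*a + 8)^2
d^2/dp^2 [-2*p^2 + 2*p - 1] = -4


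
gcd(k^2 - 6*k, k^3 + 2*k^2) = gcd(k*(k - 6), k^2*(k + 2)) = k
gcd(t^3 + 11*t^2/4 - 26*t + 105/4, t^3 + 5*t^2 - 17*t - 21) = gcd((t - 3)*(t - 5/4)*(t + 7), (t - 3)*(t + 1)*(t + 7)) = t^2 + 4*t - 21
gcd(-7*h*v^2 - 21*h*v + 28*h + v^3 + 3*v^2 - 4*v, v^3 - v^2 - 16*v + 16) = v^2 + 3*v - 4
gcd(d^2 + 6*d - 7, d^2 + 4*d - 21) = d + 7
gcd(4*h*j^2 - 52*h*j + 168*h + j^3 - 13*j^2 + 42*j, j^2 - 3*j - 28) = j - 7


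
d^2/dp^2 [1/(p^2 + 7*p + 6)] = 2*(-p^2 - 7*p + (2*p + 7)^2 - 6)/(p^2 + 7*p + 6)^3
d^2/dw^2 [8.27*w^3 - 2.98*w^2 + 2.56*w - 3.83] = 49.62*w - 5.96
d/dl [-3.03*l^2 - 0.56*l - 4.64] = -6.06*l - 0.56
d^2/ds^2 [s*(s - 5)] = 2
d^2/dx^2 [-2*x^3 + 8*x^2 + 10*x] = 16 - 12*x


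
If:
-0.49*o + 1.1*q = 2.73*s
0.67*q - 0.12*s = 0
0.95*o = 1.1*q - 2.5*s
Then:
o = 0.00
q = 0.00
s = 0.00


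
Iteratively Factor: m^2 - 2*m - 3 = (m - 3)*(m + 1)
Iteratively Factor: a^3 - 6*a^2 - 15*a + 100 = (a + 4)*(a^2 - 10*a + 25) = (a - 5)*(a + 4)*(a - 5)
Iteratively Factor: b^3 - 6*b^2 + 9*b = (b - 3)*(b^2 - 3*b) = b*(b - 3)*(b - 3)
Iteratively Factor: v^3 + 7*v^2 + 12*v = (v + 4)*(v^2 + 3*v) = v*(v + 4)*(v + 3)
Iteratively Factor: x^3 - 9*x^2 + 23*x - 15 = (x - 1)*(x^2 - 8*x + 15) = (x - 3)*(x - 1)*(x - 5)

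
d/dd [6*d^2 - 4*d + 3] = 12*d - 4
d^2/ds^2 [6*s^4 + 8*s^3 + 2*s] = 24*s*(3*s + 2)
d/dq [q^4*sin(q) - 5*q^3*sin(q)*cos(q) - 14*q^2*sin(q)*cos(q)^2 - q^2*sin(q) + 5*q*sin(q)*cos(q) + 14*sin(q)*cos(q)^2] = q^4*cos(q) + 4*q^3*sin(q) - 5*q^3*cos(2*q) - 15*q^2*sin(2*q)/2 - 9*q^2*cos(q)/2 - 21*q^2*cos(3*q)/2 - 9*q*sin(q) - 7*q*sin(3*q) + 5*q*cos(2*q) + 5*sin(2*q)/2 + 7*cos(q)/2 + 21*cos(3*q)/2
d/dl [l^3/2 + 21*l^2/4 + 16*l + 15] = 3*l^2/2 + 21*l/2 + 16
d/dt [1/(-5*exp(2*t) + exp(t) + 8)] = (10*exp(t) - 1)*exp(t)/(-5*exp(2*t) + exp(t) + 8)^2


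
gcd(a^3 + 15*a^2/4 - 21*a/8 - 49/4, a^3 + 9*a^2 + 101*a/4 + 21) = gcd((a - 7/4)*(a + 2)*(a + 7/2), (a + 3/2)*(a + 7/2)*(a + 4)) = a + 7/2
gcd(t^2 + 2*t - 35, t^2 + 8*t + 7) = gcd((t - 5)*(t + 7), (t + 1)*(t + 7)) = t + 7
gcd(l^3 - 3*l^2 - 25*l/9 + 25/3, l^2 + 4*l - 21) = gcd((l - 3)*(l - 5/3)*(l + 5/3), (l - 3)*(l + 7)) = l - 3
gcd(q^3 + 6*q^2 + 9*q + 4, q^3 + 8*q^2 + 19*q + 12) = q^2 + 5*q + 4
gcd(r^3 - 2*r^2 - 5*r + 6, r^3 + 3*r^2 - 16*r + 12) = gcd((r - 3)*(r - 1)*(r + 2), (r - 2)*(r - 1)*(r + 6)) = r - 1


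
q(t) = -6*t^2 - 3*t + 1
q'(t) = -12*t - 3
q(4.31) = -123.39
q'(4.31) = -54.72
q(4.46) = -131.73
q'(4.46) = -56.52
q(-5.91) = -190.84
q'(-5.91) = 67.92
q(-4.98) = -132.86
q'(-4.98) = 56.76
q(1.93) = -27.14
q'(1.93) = -26.16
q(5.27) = -181.45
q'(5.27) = -66.24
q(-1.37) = -6.15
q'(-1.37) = 13.44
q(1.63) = -19.83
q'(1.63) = -22.56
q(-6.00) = -197.00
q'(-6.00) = 69.00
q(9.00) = -512.00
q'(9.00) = -111.00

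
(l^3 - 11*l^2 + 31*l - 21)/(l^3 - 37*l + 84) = (l^2 - 8*l + 7)/(l^2 + 3*l - 28)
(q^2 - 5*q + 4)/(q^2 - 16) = (q - 1)/(q + 4)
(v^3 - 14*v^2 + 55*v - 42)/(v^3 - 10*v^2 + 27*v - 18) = (v - 7)/(v - 3)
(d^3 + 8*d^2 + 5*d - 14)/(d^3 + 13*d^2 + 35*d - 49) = (d + 2)/(d + 7)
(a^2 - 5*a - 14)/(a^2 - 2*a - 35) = (a + 2)/(a + 5)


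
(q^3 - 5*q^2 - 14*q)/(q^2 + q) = (q^2 - 5*q - 14)/(q + 1)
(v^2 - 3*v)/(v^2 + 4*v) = (v - 3)/(v + 4)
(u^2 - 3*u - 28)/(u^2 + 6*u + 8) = (u - 7)/(u + 2)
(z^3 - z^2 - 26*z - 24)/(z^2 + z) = z - 2 - 24/z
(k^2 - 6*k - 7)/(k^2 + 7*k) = (k^2 - 6*k - 7)/(k*(k + 7))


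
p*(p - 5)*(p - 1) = p^3 - 6*p^2 + 5*p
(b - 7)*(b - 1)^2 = b^3 - 9*b^2 + 15*b - 7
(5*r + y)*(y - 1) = 5*r*y - 5*r + y^2 - y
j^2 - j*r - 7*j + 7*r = (j - 7)*(j - r)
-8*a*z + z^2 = z*(-8*a + z)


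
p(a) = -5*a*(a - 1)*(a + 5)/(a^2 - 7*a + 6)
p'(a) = -5*a*(7 - 2*a)*(a - 1)*(a + 5)/(a^2 - 7*a + 6)^2 - 5*a*(a - 1)/(a^2 - 7*a + 6) - 5*a*(a + 5)/(a^2 - 7*a + 6) - 5*(a - 1)*(a + 5)/(a^2 - 7*a + 6) = 5*(-a^2 + 12*a + 30)/(a^2 - 12*a + 36)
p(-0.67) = -2.17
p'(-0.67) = 2.42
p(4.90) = 220.50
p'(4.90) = 267.73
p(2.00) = 17.50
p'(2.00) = 15.62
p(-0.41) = -1.47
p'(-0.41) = 3.03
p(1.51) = 10.95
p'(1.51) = 11.37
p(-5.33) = 0.78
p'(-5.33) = -2.43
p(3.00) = 40.00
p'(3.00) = 31.67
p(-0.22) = -0.85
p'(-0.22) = 3.53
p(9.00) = -210.00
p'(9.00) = 31.67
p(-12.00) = 23.33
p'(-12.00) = -3.98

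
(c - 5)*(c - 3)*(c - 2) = c^3 - 10*c^2 + 31*c - 30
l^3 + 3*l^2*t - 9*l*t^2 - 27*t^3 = (l - 3*t)*(l + 3*t)^2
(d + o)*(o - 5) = d*o - 5*d + o^2 - 5*o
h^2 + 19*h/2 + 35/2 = (h + 5/2)*(h + 7)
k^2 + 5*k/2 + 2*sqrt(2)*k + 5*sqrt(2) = (k + 5/2)*(k + 2*sqrt(2))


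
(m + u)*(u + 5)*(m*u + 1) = m^2*u^2 + 5*m^2*u + m*u^3 + 5*m*u^2 + m*u + 5*m + u^2 + 5*u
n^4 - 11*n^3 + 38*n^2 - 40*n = n*(n - 5)*(n - 4)*(n - 2)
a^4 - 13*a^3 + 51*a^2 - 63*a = a*(a - 7)*(a - 3)^2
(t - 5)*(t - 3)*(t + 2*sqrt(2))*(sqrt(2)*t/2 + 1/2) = sqrt(2)*t^4/2 - 4*sqrt(2)*t^3 + 5*t^3/2 - 20*t^2 + 17*sqrt(2)*t^2/2 - 8*sqrt(2)*t + 75*t/2 + 15*sqrt(2)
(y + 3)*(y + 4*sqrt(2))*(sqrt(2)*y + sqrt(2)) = sqrt(2)*y^3 + 4*sqrt(2)*y^2 + 8*y^2 + 3*sqrt(2)*y + 32*y + 24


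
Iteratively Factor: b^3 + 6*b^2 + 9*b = (b + 3)*(b^2 + 3*b) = b*(b + 3)*(b + 3)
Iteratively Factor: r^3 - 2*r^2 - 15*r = (r + 3)*(r^2 - 5*r) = (r - 5)*(r + 3)*(r)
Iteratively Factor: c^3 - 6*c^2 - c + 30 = (c - 3)*(c^2 - 3*c - 10) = (c - 3)*(c + 2)*(c - 5)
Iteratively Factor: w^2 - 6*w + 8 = (w - 4)*(w - 2)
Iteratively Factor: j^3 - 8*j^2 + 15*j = (j - 5)*(j^2 - 3*j) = (j - 5)*(j - 3)*(j)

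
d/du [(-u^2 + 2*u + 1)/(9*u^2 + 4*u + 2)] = 22*u*(-u - 1)/(81*u^4 + 72*u^3 + 52*u^2 + 16*u + 4)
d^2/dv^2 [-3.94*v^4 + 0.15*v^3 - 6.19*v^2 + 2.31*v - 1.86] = -47.28*v^2 + 0.9*v - 12.38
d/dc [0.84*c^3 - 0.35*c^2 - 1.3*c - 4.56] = 2.52*c^2 - 0.7*c - 1.3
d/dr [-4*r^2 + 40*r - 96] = 40 - 8*r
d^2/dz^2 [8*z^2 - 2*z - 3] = 16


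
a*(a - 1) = a^2 - a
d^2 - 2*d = d*(d - 2)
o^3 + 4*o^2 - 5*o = o*(o - 1)*(o + 5)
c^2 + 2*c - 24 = (c - 4)*(c + 6)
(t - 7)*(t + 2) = t^2 - 5*t - 14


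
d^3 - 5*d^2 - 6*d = d*(d - 6)*(d + 1)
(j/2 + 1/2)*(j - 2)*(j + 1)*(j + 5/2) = j^4/2 + 5*j^3/4 - 3*j^2/2 - 19*j/4 - 5/2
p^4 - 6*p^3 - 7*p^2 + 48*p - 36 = (p - 6)*(p - 2)*(p - 1)*(p + 3)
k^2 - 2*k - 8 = (k - 4)*(k + 2)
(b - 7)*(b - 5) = b^2 - 12*b + 35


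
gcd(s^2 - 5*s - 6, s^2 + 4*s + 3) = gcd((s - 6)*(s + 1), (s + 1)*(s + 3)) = s + 1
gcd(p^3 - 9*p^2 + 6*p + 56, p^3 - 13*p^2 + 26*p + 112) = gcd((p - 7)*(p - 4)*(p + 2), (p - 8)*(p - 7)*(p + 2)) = p^2 - 5*p - 14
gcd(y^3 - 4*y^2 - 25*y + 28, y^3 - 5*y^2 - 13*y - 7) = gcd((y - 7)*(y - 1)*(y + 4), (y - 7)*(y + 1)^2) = y - 7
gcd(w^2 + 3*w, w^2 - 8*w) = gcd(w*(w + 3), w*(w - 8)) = w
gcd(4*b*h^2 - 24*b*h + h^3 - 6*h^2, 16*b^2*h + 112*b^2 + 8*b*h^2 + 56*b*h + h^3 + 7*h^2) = 4*b + h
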